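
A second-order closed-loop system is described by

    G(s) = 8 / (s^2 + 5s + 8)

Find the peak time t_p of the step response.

Comparing s^2 + 5s + 8 to s^2 + 2ζωₙs + ωₙ²: ωₙ = √8 ≈ 2.828 rad/s and ζ = 5/(2·√8) ≈ 0.8839.
ζωₙ = 5/2 = 2.5, so ω_d = ωₙ√(1−ζ²) = √(ωₙ² − (ζωₙ)²) = √(8 − 2.5²) = √1.75 ≈ 1.323 rad/s.
t_p = π/ω_d = π/1.323 ≈ 2.375 s.

t_p ≈ 2.375 s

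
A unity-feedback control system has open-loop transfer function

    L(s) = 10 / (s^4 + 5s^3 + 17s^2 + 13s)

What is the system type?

Type 1

Factor s from the denominator: s^4 + 5s^3 + 17s^2 + 13s = s·(s^3 + 5s^2 + 17s + 13).
There is 1 pole at the origin, so the system is Type 1.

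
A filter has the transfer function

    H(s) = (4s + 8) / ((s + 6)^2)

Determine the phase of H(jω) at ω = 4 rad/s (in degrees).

∠H(j4) ≈ -3.945°

At s = j4: numerator = 8 + j16, denominator = 20 + j48.
∠H = ∠num − ∠den = 63.435° − (67.380°) = -3.945°.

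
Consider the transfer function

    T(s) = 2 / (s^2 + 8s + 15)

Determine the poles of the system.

The poles are the roots of the denominator s^2 + 8s + 15 = 0.
Factoring: (s + 5)(s + 3) = 0, so s = -5 and s = -3.

s = -5, -3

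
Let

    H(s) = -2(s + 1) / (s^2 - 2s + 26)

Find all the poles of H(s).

s = 1 ± 5j

The poles are the roots of the denominator s^2 - 2s + 26 = 0.
Using the quadratic formula: s = (2 ± √(-100))/2 = 1 ± 5j.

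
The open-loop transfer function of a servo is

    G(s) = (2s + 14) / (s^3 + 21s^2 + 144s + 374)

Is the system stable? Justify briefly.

stable

The denominator s^3 + 21s^2 + 144s + 374 factors as (s^2 + 10s + 34)(s + 11), giving poles at s = -5 + 3j, -5 - 3j, -11.
Since all poles lie strictly in the left half-plane, the system is stable.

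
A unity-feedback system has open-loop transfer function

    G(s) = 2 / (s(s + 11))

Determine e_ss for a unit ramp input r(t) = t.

e_ss = 5.500

G(s) has one pole at the origin.
This is a Type 1 system. Kv = lim_{s→0} s·G(s) = 2/11.
e_ss = 1/Kv = 1/(2/11) = 11/2 ≈ 5.500.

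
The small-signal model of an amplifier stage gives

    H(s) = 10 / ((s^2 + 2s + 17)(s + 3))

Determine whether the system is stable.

stable

The poles can be read from the denominator factors: s = -1 + 4j, -1 - 4j, -3.
Since all poles lie strictly in the left half-plane, the system is stable.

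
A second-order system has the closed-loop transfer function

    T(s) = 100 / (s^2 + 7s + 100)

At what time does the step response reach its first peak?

t_p ≈ 0.3354 s

Comparing s^2 + 7s + 100 to s^2 + 2ζωₙs + ωₙ²: ωₙ = 10 rad/s and ζ = 7/(2·10) = 0.35.
ζωₙ = 7/2 = 3.5, so ω_d = ωₙ√(1−ζ²) = √(ωₙ² − (ζωₙ)²) = √(100 − 3.5²) = √87.75 ≈ 9.367 rad/s.
t_p = π/ω_d = π/9.367 ≈ 0.3354 s.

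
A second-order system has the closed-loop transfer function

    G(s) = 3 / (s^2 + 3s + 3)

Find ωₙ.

Compare the denominator to the standard form s^2 + 2ζωₙs + ωₙ².
ωₙ² = 3, so ωₙ = √3 ≈ 1.732 rad/s.

ωₙ ≈ 1.732 rad/s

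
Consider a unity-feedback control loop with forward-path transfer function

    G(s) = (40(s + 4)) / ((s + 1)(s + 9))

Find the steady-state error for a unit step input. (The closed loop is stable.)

e_ss = 0.05325

G(s) has no poles at the origin.
This is a Type 0 system. Kp = lim_{s→0} G(s) = 160/9.
e_ss = 1/(1 + Kp) = 1/(1 + 160/9) = 9/169 ≈ 0.05325.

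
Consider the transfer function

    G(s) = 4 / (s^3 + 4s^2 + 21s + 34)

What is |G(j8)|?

|G(j8)| ≈ 0.009770

Substitute s = j8: numerator = 4, denominator = -222 - j344.
|G(j8)| = |4| / |-222 - j344| = 4 / 409.41 ≈ 0.009770.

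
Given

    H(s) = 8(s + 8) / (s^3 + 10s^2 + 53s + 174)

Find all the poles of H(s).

s = -6, -2 + 5j, -2 - 5j

The poles are the roots of the denominator s^3 + 10s^2 + 53s + 174 = 0.
Trying s = -6: the polynomial evaluates to 0, so (s + 6) is a factor.
Dividing out leaves s^2 + 4s + 29 = 0.
The quadratic formula then gives s = -2 ± 5j.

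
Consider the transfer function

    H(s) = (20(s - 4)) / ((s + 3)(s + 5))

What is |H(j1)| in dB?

|H(j1)|_dB ≈ 14.2 dB

Substitute s = j1: numerator = -80 + j20, denominator = 14 + j8.
|H(j1)| = |-80 + j20| / |14 + j8| = 82.462 / 16.125 ≈ 5.114.
In decibels: 20·log₁₀(5.114) ≈ 14.2 dB.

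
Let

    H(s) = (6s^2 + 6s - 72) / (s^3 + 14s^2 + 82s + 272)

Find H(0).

H(0) = -9/34 ≈ -0.2647

Set s = 0: H(0) = (-72) / (272) = -9/34.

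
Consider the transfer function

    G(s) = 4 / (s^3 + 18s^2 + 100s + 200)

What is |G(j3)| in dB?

Substitute s = j3: numerator = 4, denominator = 38 + j273.
|G(j3)| = |4| / |38 + j273| = 4 / 275.63 ≈ 0.01451.
In decibels: 20·log₁₀(0.01451) ≈ -36.8 dB.

|G(j3)|_dB ≈ -36.8 dB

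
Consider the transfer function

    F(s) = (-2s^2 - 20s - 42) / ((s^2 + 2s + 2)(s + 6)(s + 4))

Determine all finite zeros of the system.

Set the numerator to zero: -2s^2 - 20s - 42 = 0, i.e. -2·(s^2 + 10s + 21) = 0.
Factoring: (s + 7)(s + 3) = 0.

s = -7, -3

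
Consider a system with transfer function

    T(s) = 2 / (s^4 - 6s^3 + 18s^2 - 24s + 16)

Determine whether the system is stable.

unstable

The denominator s^4 - 6s^3 + 18s^2 - 24s + 16 factors as (s^2 - 4s + 8)(s^2 - 2s + 2), giving poles at s = 2 ± 2j, 1 ± j.
Since the pole(s) at s = 2 ± 2j, 1 ± j lie in the right half-plane, the system is unstable.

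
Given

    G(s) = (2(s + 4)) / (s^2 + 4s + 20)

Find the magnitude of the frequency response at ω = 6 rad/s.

|G(j6)| = 0.5000

Substitute s = j6: numerator = 8 + j12, denominator = -16 + j24.
|G(j6)| = |8 + j12| / |-16 + j24| = 14.422 / 28.844 = 0.5000.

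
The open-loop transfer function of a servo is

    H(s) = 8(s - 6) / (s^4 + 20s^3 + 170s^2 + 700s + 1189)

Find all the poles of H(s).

The poles are the roots of the denominator s^4 + 20s^3 + 170s^2 + 700s + 1189 = 0.
No real roots exist; factor into two real quadratics: (s^2 + 10s + 29)(s^2 + 10s + 41) = 0.
Each quadratic gives a conjugate pair via the quadratic formula.

s = -5 ± 2j, -5 ± 4j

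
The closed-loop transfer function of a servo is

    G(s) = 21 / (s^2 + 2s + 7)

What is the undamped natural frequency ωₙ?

ωₙ ≈ 2.646 rad/s

Compare the denominator to the standard form s^2 + 2ζωₙs + ωₙ².
ωₙ² = 7, so ωₙ = √7 ≈ 2.646 rad/s.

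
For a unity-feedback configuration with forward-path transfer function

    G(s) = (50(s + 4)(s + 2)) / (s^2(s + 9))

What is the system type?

The denominator has 2 factors of s at the origin (free integrators), so this is a Type 2 system.

Type 2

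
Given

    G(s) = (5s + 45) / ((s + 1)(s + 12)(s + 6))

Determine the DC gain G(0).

Set s = 0: G(0) = (45) / (72) = 5/8.

G(0) = 5/8 ≈ 0.6250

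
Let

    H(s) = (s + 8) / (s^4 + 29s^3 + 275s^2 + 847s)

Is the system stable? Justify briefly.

marginally stable

The denominator s^4 + 29s^3 + 275s^2 + 847s factors as s(s + 11)^2(s + 7), giving poles at s = 0, -11, -11, -7.
Since the simple pole(s) at s = 0 lie on the jω-axis with none in the right half-plane, the system is marginally stable.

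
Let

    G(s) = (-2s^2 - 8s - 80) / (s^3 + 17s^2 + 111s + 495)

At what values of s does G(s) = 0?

s = -2 ± 6j

Set the numerator to zero: -2s^2 - 8s - 80 = 0, i.e. -2·(s^2 + 4s + 40) = 0.
Factoring: (s^2 + 4s + 40) = 0.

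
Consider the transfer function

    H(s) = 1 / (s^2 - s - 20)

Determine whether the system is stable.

unstable

The denominator s^2 - s - 20 factors as (s + 4)(s - 5), giving poles at s = -4, 5.
Since the pole(s) at s = 5 lie in the right half-plane, the system is unstable.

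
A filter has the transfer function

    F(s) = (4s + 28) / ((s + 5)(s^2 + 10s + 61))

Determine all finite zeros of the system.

Set the numerator to zero: 4s + 28 = 0, i.e. 4·(s + 7) = 0.
So s = -7.

s = -7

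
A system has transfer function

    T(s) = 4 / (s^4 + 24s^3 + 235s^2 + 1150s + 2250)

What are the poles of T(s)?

The poles are the roots of the denominator s^4 + 24s^3 + 235s^2 + 1150s + 2250 = 0.
Trying s = -9: the polynomial evaluates to 0, so (s + 9) is a factor.
Dividing out leaves s^3 + 15s^2 + 100s + 250 = 0.
This factors further as (s^2 + 10s + 50)(s + 5) = 0.

s = -9, -5 + 5j, -5 - 5j, -5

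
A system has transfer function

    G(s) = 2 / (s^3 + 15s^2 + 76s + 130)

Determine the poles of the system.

The poles are the roots of the denominator s^3 + 15s^2 + 76s + 130 = 0.
Trying s = -5: the polynomial evaluates to 0, so (s + 5) is a factor.
Dividing out leaves s^2 + 10s + 26 = 0.
The quadratic formula then gives s = -5 ± 1j.

s = -5 + j, -5 - j, -5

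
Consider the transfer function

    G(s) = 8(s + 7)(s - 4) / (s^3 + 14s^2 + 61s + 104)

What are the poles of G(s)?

The poles are the roots of the denominator s^3 + 14s^2 + 61s + 104 = 0.
Trying s = -8: the polynomial evaluates to 0, so (s + 8) is a factor.
Dividing out leaves s^2 + 6s + 13 = 0.
The quadratic formula then gives s = -3 ± 2j.

s = -3 + 2j, -3 - 2j, -8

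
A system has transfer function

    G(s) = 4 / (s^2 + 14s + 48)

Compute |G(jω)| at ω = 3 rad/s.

|G(j3)| ≈ 0.06979

Substitute s = j3: numerator = 4, denominator = 39 + j42.
|G(j3)| = |4| / |39 + j42| = 4 / 57.315 ≈ 0.06979.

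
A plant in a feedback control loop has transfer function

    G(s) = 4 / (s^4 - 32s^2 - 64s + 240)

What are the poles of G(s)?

The poles are the roots of the denominator s^4 - 32s^2 - 64s + 240 = 0.
Trying s = 6: the polynomial evaluates to 0, so (s - 6) is a factor.
Dividing out leaves s^3 + 6s^2 + 4s - 40 = 0.
This factors further as (s^2 + 8s + 20)(s - 2) = 0.

s = 6, -4 + 2j, -4 - 2j, 2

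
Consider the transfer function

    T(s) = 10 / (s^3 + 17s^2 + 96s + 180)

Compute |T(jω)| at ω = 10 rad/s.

|T(j10)| ≈ 0.006577

Substitute s = j10: numerator = 10, denominator = -1520 - j40.
|T(j10)| = |10| / |-1520 - j40| = 10 / 1520.5 ≈ 0.006577.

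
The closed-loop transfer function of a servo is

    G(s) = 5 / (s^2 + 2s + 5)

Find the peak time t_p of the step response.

t_p ≈ 1.571 s

Comparing s^2 + 2s + 5 to s^2 + 2ζωₙs + ωₙ²: ωₙ = √5 ≈ 2.236 rad/s and ζ = 2/(2·√5) ≈ 0.4472.
ζωₙ = 2/2 = 1, so ω_d = ωₙ√(1−ζ²) = √(ωₙ² − (ζωₙ)²) = √(5 − 1²) = √4 = 2 rad/s.
t_p = π/ω_d = π/2 ≈ 1.571 s.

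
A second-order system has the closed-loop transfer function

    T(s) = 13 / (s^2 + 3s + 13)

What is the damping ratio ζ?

ζ ≈ 0.4160

Compare the denominator to the standard form s^2 + 2ζωₙs + ωₙ².
ωₙ² = 13, so ωₙ = √13 ≈ 3.606 rad/s.
2ζωₙ = 3, so ζ = 3/(2·√13) ≈ 0.4160.
With ζ = 0.4160 the response is underdamped.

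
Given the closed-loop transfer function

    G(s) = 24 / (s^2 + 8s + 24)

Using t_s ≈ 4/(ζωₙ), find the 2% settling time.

Comparing s^2 + 8s + 24 to s^2 + 2ζωₙs + ωₙ²: ωₙ = √24 ≈ 4.899 rad/s and ζ = 8/(2·√24) ≈ 0.8165.
ζωₙ = 8/2 = 4, so t_s ≈ 4/(ζωₙ) = 4/4 = 1 s.

t_s ≈ 1 s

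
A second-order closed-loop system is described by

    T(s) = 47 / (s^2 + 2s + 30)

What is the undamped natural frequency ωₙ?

Compare the denominator to the standard form s^2 + 2ζωₙs + ωₙ².
ωₙ² = 30, so ωₙ = √30 ≈ 5.477 rad/s.

ωₙ ≈ 5.477 rad/s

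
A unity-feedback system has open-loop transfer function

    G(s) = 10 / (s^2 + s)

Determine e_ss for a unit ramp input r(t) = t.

G(s) has one pole at the origin.
This is a Type 1 system. Kv = lim_{s→0} s·G(s) = 10/1.
e_ss = 1/Kv = 1/(10) = 1/10 ≈ 0.1000.

e_ss = 0.1000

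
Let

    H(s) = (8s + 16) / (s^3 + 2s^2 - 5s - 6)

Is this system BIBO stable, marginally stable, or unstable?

unstable

The denominator s^3 + 2s^2 - 5s - 6 factors as (s - 2)(s + 1)(s + 3), giving poles at s = 2, -1, -3.
Since the pole(s) at s = 2 lie in the right half-plane, the system is unstable.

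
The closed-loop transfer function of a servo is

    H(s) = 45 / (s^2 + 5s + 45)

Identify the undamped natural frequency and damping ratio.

Compare the denominator to the standard form s^2 + 2ζωₙs + ωₙ².
ωₙ² = 45, so ωₙ = √45 ≈ 6.708 rad/s.
2ζωₙ = 5, so ζ = 5/(2·√45) ≈ 0.3727.
With ζ = 0.3727 the response is underdamped.

ωₙ ≈ 6.708 rad/s, ζ ≈ 0.3727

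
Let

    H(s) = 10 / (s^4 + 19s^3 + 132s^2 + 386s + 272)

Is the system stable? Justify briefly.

stable

The denominator s^4 + 19s^3 + 132s^2 + 386s + 272 factors as (s + 1)(s^2 + 10s + 34)(s + 8), giving poles at s = -1, -5 ± 3j, -8.
Since all poles lie strictly in the left half-plane, the system is stable.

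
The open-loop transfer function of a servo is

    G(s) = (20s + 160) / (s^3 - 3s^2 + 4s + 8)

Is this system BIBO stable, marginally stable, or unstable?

unstable

The denominator s^3 - 3s^2 + 4s + 8 factors as (s + 1)(s^2 - 4s + 8), giving poles at s = -1, 2 ± 2j.
Since the pole(s) at s = 2 + 2j, 2 - 2j lie in the right half-plane, the system is unstable.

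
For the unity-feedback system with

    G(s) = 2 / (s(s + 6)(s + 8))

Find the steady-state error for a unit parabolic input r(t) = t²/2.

G(s) has one pole at the origin.
This is a Type 1 system; Ka = lim_{s→0} s^2·G(s) = 0, so the steady-state error for a parabola input is infinite.

e_ss = ∞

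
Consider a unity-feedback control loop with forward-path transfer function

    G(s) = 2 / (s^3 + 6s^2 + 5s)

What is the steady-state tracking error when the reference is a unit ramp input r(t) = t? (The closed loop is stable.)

G(s) has one pole at the origin.
This is a Type 1 system. Kv = lim_{s→0} s·G(s) = 2/5.
e_ss = 1/Kv = 1/(2/5) = 5/2 ≈ 2.500.

e_ss = 2.500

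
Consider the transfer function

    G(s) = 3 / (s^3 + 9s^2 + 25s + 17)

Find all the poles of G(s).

The poles are the roots of the denominator s^3 + 9s^2 + 25s + 17 = 0.
Trying s = -1: the polynomial evaluates to 0, so (s + 1) is a factor.
Dividing out leaves s^2 + 8s + 17 = 0.
The quadratic formula then gives s = -4 ± 1j.

s = -4 ± j, -1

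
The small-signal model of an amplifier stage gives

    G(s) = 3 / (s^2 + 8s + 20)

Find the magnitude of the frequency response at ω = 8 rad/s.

Substitute s = j8: numerator = 3, denominator = -44 + j64.
|G(j8)| = |3| / |-44 + j64| = 3 / 77.666 ≈ 0.03863.

|G(j8)| ≈ 0.03863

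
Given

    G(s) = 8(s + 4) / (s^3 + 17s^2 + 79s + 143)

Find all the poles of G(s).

The poles are the roots of the denominator s^3 + 17s^2 + 79s + 143 = 0.
Trying s = -11: the polynomial evaluates to 0, so (s + 11) is a factor.
Dividing out leaves s^2 + 6s + 13 = 0.
The quadratic formula then gives s = -3 ± 2j.

s = -3 + 2j, -3 - 2j, -11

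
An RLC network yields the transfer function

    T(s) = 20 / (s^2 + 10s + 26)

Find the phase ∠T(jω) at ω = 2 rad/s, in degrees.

At s = j2: numerator = 20, denominator = 22 + j20.
∠T = ∠num − ∠den = 0° − (42.274°) = -42.27°.

∠T(j2) ≈ -42.27°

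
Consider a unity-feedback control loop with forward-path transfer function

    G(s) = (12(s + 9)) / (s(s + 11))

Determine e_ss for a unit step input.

G(s) has one pole at the origin.
This is a Type 1 system; for a step input the steady-state error is zero.

e_ss = 0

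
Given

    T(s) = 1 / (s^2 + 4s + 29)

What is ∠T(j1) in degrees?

∠T(j1) ≈ -8.130°

At s = j1: numerator = 1, denominator = 28 + j4.
∠T = ∠num − ∠den = 0° − (8.1301°) = -8.130°.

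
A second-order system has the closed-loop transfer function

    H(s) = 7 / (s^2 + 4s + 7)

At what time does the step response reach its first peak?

Comparing s^2 + 4s + 7 to s^2 + 2ζωₙs + ωₙ²: ωₙ = √7 ≈ 2.646 rad/s and ζ = 4/(2·√7) ≈ 0.7559.
ζωₙ = 4/2 = 2, so ω_d = ωₙ√(1−ζ²) = √(ωₙ² − (ζωₙ)²) = √(7 − 2²) = √3 ≈ 1.732 rad/s.
t_p = π/ω_d = π/1.732 ≈ 1.814 s.

t_p ≈ 1.814 s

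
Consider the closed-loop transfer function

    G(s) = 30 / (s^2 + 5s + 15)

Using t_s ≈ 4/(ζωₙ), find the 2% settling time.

t_s ≈ 1.600 s

Comparing s^2 + 5s + 15 to s^2 + 2ζωₙs + ωₙ²: ωₙ = √15 ≈ 3.873 rad/s and ζ = 5/(2·√15) ≈ 0.6455.
ζωₙ = 5/2 = 2.5, so t_s ≈ 4/(ζωₙ) = 4/2.5 = 1.600 s.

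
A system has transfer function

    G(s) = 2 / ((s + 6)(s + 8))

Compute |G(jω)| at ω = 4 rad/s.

Substitute s = j4: numerator = 2, denominator = 32 + j56.
|G(j4)| = |2| / |32 + j56| = 2 / 64.498 ≈ 0.03101.

|G(j4)| ≈ 0.03101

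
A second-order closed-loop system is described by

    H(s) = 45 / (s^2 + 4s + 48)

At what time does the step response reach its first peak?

t_p ≈ 0.4736 s

Comparing s^2 + 4s + 48 to s^2 + 2ζωₙs + ωₙ²: ωₙ = √48 ≈ 6.928 rad/s and ζ = 4/(2·√48) ≈ 0.2887.
ζωₙ = 4/2 = 2, so ω_d = ωₙ√(1−ζ²) = √(ωₙ² − (ζωₙ)²) = √(48 − 2²) = √44 ≈ 6.633 rad/s.
t_p = π/ω_d = π/6.633 ≈ 0.4736 s.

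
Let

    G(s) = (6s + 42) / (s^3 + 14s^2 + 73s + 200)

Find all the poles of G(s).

The poles are the roots of the denominator s^3 + 14s^2 + 73s + 200 = 0.
Trying s = -8: the polynomial evaluates to 0, so (s + 8) is a factor.
Dividing out leaves s^2 + 6s + 25 = 0.
The quadratic formula then gives s = -3 ± 4j.

s = -3 + 4j, -3 - 4j, -8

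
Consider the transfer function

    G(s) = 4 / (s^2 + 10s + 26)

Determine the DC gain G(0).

Set s = 0: G(0) = (4) / (26) = 2/13.

G(0) = 2/13 ≈ 0.1538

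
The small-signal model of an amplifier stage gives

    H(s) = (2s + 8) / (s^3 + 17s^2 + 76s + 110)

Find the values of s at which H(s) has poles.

The poles are the roots of the denominator s^3 + 17s^2 + 76s + 110 = 0.
Trying s = -11: the polynomial evaluates to 0, so (s + 11) is a factor.
Dividing out leaves s^2 + 6s + 10 = 0.
The quadratic formula then gives s = -3 ± 1j.

s = -3 + j, -3 - j, -11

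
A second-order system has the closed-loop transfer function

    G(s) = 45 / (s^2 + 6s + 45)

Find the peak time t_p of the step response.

t_p ≈ 0.5236 s

Comparing s^2 + 6s + 45 to s^2 + 2ζωₙs + ωₙ²: ωₙ = √45 ≈ 6.708 rad/s and ζ = 6/(2·√45) ≈ 0.4472.
ζωₙ = 6/2 = 3, so ω_d = ωₙ√(1−ζ²) = √(ωₙ² − (ζωₙ)²) = √(45 − 3²) = √36 = 6 rad/s.
t_p = π/ω_d = π/6 ≈ 0.5236 s.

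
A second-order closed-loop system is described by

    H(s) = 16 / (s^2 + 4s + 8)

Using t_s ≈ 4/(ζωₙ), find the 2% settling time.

Comparing s^2 + 4s + 8 to s^2 + 2ζωₙs + ωₙ²: ωₙ = √8 ≈ 2.828 rad/s and ζ = 4/(2·√8) ≈ 0.7071.
ζωₙ = 4/2 = 2, so t_s ≈ 4/(ζωₙ) = 4/2 = 2 s.

t_s ≈ 2 s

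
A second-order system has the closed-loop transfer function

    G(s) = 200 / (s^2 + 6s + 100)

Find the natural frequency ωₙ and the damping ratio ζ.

Compare the denominator to the standard form s^2 + 2ζωₙs + ωₙ².
ωₙ² = 100, so ωₙ = 10 rad/s.
2ζωₙ = 6, so ζ = 6/(2·10) = 0.3.
With ζ = 0.3 the response is underdamped.

ωₙ = 10 rad/s, ζ = 0.3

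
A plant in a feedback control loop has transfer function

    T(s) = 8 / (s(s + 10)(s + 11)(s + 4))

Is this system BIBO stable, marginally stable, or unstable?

marginally stable

The poles can be read from the denominator factors: s = 0, -10, -11, -4.
Since the simple pole(s) at s = 0 lie on the jω-axis with none in the right half-plane, the system is marginally stable.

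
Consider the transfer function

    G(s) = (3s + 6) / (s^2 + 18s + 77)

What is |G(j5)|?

Substitute s = j5: numerator = 6 + j15, denominator = 52 + j90.
|G(j5)| = |6 + j15| / |52 + j90| = 16.155 / 103.94 ≈ 0.1554.

|G(j5)| ≈ 0.1554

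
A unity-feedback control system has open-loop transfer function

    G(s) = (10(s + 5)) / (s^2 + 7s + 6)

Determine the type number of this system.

Type 0

The denominator has no factor of s at the origin — no free integrator — so this is a Type 0 system.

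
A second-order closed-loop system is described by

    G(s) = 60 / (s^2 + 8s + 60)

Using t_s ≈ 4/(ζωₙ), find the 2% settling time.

t_s ≈ 1 s

Comparing s^2 + 8s + 60 to s^2 + 2ζωₙs + ωₙ²: ωₙ = √60 ≈ 7.746 rad/s and ζ = 8/(2·√60) ≈ 0.5164.
ζωₙ = 8/2 = 4, so t_s ≈ 4/(ζωₙ) = 4/4 = 1 s.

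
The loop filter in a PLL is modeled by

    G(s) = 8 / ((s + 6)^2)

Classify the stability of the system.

The poles can be read from the denominator factors: s = -6, -6.
Since all poles lie strictly in the left half-plane, the system is stable.

stable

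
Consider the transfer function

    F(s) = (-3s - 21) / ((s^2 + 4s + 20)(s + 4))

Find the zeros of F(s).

s = -7

Set the numerator to zero: -3s - 21 = 0, i.e. -3·(s + 7) = 0.
So s = -7.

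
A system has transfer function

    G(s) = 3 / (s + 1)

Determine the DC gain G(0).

Set s = 0: G(0) = (3) / (1) = 3.

G(0) = 3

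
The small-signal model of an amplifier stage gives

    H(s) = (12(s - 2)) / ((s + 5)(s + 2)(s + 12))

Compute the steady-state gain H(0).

At s = 0 each factor (s + a) contributes a and each (s^2 + bs + c) contributes c.
H(0) = 12·(-2) / ((5) · (2) · (12)) = -24/120 = -1/5.

H(0) = -1/5 ≈ -0.2000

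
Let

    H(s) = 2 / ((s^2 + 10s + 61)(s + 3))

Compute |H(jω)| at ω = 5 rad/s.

Substitute s = j5: numerator = 2, denominator = -142 + j330.
|H(j5)| = |2| / |-142 + j330| = 2 / 359.25 ≈ 0.005567.

|H(j5)| ≈ 0.005567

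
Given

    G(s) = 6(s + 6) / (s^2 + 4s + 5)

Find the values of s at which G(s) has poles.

s = -2 + j, -2 - j

The poles are the roots of the denominator s^2 + 4s + 5 = 0.
Using the quadratic formula: s = (-4 ± √(-4))/2 = -2 ± 1j.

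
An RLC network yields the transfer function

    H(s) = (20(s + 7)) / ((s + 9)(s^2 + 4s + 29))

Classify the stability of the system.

stable

The poles can be read from the denominator factors: s = -9, -2 ± 5j.
Since all poles lie strictly in the left half-plane, the system is stable.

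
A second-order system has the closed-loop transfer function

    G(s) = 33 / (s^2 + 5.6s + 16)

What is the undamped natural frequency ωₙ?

Compare the denominator to the standard form s^2 + 2ζωₙs + ωₙ².
ωₙ² = 16, so ωₙ = 4 rad/s.

ωₙ = 4 rad/s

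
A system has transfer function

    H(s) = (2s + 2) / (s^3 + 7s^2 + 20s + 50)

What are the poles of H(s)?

s = -5, -1 ± 3j

The poles are the roots of the denominator s^3 + 7s^2 + 20s + 50 = 0.
Trying s = -5: the polynomial evaluates to 0, so (s + 5) is a factor.
Dividing out leaves s^2 + 2s + 10 = 0.
The quadratic formula then gives s = -1 ± 3j.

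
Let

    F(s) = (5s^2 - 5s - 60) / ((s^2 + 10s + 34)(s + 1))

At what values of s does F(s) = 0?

Set the numerator to zero: 5s^2 - 5s - 60 = 0, i.e. 5·(s^2 - s - 12) = 0.
Factoring: (s + 3)(s - 4) = 0.

s = -3, 4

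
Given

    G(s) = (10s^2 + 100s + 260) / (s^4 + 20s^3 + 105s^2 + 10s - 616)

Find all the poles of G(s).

The poles are the roots of the denominator s^4 + 20s^3 + 105s^2 + 10s - 616 = 0.
Trying s = -7: the polynomial evaluates to 0, so (s + 7) is a factor.
Dividing out leaves s^3 + 13s^2 + 14s - 88 = 0.
This factors further as (s + 4)(s - 2)(s + 11) = 0.

s = -7, -4, 2, -11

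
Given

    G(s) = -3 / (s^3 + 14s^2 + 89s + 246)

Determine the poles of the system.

The poles are the roots of the denominator s^3 + 14s^2 + 89s + 246 = 0.
Trying s = -6: the polynomial evaluates to 0, so (s + 6) is a factor.
Dividing out leaves s^2 + 8s + 41 = 0.
The quadratic formula then gives s = -4 ± 5j.

s = -4 + 5j, -4 - 5j, -6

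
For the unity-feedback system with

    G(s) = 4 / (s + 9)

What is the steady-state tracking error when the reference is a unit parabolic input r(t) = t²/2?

G(s) has no poles at the origin.
This is a Type 0 system; Ka = lim_{s→0} s^2·G(s) = 0, so the steady-state error for a parabola input is infinite.

e_ss = ∞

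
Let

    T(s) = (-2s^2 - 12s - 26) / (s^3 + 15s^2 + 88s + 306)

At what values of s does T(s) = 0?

s = -3 ± 2j

Set the numerator to zero: -2s^2 - 12s - 26 = 0, i.e. -2·(s^2 + 6s + 13) = 0.
Factoring: (s^2 + 6s + 13) = 0.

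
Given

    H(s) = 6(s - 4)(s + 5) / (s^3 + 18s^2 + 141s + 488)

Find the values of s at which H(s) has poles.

s = -5 ± 6j, -8

The poles are the roots of the denominator s^3 + 18s^2 + 141s + 488 = 0.
Trying s = -8: the polynomial evaluates to 0, so (s + 8) is a factor.
Dividing out leaves s^2 + 10s + 61 = 0.
The quadratic formula then gives s = -5 ± 6j.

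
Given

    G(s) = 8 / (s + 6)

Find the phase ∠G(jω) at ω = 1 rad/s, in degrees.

At s = j1: numerator = 8, denominator = 6 + j1.
∠G = ∠num − ∠den = 0° − (9.4623°) = -9.462°.

∠G(j1) ≈ -9.462°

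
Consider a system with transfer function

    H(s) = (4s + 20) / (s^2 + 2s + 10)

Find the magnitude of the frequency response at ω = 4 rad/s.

|H(j4)| ≈ 2.561

Substitute s = j4: numerator = 20 + j16, denominator = -6 + j8.
|H(j4)| = |20 + j16| / |-6 + j8| = 25.612 / 10 ≈ 2.561.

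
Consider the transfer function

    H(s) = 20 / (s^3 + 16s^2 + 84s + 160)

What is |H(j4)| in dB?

|H(j4)|_dB ≈ -23.2 dB

Substitute s = j4: numerator = 20, denominator = -96 + j272.
|H(j4)| = |20| / |-96 + j272| = 20 / 288.44 ≈ 0.06934.
In decibels: 20·log₁₀(0.06934) ≈ -23.2 dB.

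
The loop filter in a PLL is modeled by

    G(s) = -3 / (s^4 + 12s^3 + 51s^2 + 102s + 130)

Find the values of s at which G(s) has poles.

The poles are the roots of the denominator s^4 + 12s^3 + 51s^2 + 102s + 130 = 0.
No real roots exist; factor into two real quadratics: (s^2 + 10s + 26)(s^2 + 2s + 5) = 0.
Each quadratic gives a conjugate pair via the quadratic formula.

s = -5 + j, -5 - j, -1 + 2j, -1 - 2j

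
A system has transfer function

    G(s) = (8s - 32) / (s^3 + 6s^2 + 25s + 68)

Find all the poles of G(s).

s = -1 ± 4j, -4

The poles are the roots of the denominator s^3 + 6s^2 + 25s + 68 = 0.
Trying s = -4: the polynomial evaluates to 0, so (s + 4) is a factor.
Dividing out leaves s^2 + 2s + 17 = 0.
The quadratic formula then gives s = -1 ± 4j.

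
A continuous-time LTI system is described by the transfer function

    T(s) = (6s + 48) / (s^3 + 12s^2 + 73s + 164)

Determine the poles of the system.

s = -4 + 5j, -4 - 5j, -4

The poles are the roots of the denominator s^3 + 12s^2 + 73s + 164 = 0.
Trying s = -4: the polynomial evaluates to 0, so (s + 4) is a factor.
Dividing out leaves s^2 + 8s + 41 = 0.
The quadratic formula then gives s = -4 ± 5j.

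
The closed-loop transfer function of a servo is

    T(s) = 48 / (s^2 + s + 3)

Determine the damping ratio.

ζ ≈ 0.2887

Compare the denominator to the standard form s^2 + 2ζωₙs + ωₙ².
ωₙ² = 3, so ωₙ = √3 ≈ 1.732 rad/s.
2ζωₙ = 1, so ζ = 1/(2·√3) ≈ 0.2887.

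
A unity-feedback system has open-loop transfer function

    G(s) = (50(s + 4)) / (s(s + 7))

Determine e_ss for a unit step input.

G(s) has one pole at the origin.
This is a Type 1 system; for a step input the steady-state error is zero.

e_ss = 0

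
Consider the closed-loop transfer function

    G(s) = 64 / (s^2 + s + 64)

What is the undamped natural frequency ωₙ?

Compare the denominator to the standard form s^2 + 2ζωₙs + ωₙ².
ωₙ² = 64, so ωₙ = 8 rad/s.

ωₙ = 8 rad/s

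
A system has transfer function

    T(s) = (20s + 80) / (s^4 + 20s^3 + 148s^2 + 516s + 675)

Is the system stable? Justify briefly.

stable

The denominator s^4 + 20s^3 + 148s^2 + 516s + 675 factors as (s + 3)(s^2 + 8s + 25)(s + 9), giving poles at s = -3, -4 ± 3j, -9.
Since all poles lie strictly in the left half-plane, the system is stable.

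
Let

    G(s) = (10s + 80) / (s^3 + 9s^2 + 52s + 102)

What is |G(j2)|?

Substitute s = j2: numerator = 80 + j20, denominator = 66 + j96.
|G(j2)| = |80 + j20| / |66 + j96| = 82.462 / 116.50 ≈ 0.7078.

|G(j2)| ≈ 0.7078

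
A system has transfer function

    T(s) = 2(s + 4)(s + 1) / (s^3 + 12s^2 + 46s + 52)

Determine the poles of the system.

The poles are the roots of the denominator s^3 + 12s^2 + 46s + 52 = 0.
Trying s = -2: the polynomial evaluates to 0, so (s + 2) is a factor.
Dividing out leaves s^2 + 10s + 26 = 0.
The quadratic formula then gives s = -5 ± 1j.

s = -5 ± j, -2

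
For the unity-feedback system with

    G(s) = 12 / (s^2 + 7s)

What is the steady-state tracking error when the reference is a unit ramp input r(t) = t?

G(s) has one pole at the origin.
This is a Type 1 system. Kv = lim_{s→0} s·G(s) = 12/7.
e_ss = 1/Kv = 1/(12/7) = 7/12 ≈ 0.5833.

e_ss = 0.5833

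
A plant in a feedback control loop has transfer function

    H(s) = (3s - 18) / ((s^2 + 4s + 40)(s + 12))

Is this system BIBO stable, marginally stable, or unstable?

stable

The poles can be read from the denominator factors: s = -2 + 6j, -2 - 6j, -12.
Since all poles lie strictly in the left half-plane, the system is stable.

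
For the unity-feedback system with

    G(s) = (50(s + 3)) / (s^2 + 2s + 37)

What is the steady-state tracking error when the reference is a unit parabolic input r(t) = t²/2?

G(s) has no poles at the origin.
This is a Type 0 system; Ka = lim_{s→0} s^2·G(s) = 0, so the steady-state error for a parabola input is infinite.

e_ss = ∞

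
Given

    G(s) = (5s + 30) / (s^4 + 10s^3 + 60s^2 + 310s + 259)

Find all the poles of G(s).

The poles are the roots of the denominator s^4 + 10s^3 + 60s^2 + 310s + 259 = 0.
Trying s = -7: the polynomial evaluates to 0, so (s + 7) is a factor.
Dividing out leaves s^3 + 3s^2 + 39s + 37 = 0.
This factors further as (s^2 + 2s + 37)(s + 1) = 0.

s = -1 + 6j, -1 - 6j, -7, -1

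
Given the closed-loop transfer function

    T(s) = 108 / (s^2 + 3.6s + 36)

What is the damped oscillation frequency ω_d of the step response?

ω_d ≈ 5.724 rad/s

Comparing s^2 + 3.6s + 36 to s^2 + 2ζωₙs + ωₙ²: ωₙ = 6 rad/s and ζ = 3.6/(2·6) = 0.3.
ζωₙ = 3.6/2 = 1.8, so ω_d = ωₙ√(1−ζ²) = √(ωₙ² − (ζωₙ)²) = √(36 − 1.8²) = √32.76 ≈ 5.724 rad/s.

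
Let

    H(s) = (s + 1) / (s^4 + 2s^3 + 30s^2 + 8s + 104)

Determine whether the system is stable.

marginally stable

The denominator s^4 + 2s^3 + 30s^2 + 8s + 104 factors as (s^2 + 4)(s^2 + 2s + 26), giving poles at s = 2j, -2j, -1 + 5j, -1 - 5j.
Since the simple pole(s) at s = ±2j lie on the jω-axis with none in the right half-plane, the system is marginally stable.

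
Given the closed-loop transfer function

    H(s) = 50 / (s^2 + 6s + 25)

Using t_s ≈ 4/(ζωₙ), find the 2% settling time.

t_s ≈ 1.333 s

Comparing s^2 + 6s + 25 to s^2 + 2ζωₙs + ωₙ²: ωₙ = 5 rad/s and ζ = 6/(2·5) = 0.6.
ζωₙ = 6/2 = 3, so t_s ≈ 4/(ζωₙ) = 4/3 ≈ 1.333 s.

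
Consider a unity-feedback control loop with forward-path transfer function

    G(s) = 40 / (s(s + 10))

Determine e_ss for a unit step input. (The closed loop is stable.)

G(s) has one pole at the origin.
This is a Type 1 system; for a step input the steady-state error is zero.

e_ss = 0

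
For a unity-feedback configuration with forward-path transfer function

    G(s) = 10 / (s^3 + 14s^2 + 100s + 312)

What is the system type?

The denominator has no factor of s at the origin — no free integrator — so this is a Type 0 system.

Type 0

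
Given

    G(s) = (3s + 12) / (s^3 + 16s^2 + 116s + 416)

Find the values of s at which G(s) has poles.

s = -4 ± 6j, -8

The poles are the roots of the denominator s^3 + 16s^2 + 116s + 416 = 0.
Trying s = -8: the polynomial evaluates to 0, so (s + 8) is a factor.
Dividing out leaves s^2 + 8s + 52 = 0.
The quadratic formula then gives s = -4 ± 6j.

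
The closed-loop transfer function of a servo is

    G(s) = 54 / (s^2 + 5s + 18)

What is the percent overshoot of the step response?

Comparing s^2 + 5s + 18 to s^2 + 2ζωₙs + ωₙ²: ωₙ = √18 ≈ 4.243 rad/s and ζ = 5/(2·√18) ≈ 0.5893.
%OS = 100·exp(−πζ/√(1−ζ²)) = 100·exp(−π·0.5893/√(1−0.5893²)) ≈ 10.1%.

%OS ≈ 10.1%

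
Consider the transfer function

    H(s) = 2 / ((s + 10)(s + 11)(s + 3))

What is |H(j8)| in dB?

Substitute s = j8: numerator = 2, denominator = -1206 + j872.
|H(j8)| = |2| / |-1206 + j872| = 2 / 1488.2 ≈ 0.001344.
In decibels: 20·log₁₀(0.001344) ≈ -57.4 dB.

|H(j8)|_dB ≈ -57.4 dB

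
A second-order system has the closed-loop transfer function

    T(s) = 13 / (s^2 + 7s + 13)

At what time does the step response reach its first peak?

t_p ≈ 3.628 s

Comparing s^2 + 7s + 13 to s^2 + 2ζωₙs + ωₙ²: ωₙ = √13 ≈ 3.606 rad/s and ζ = 7/(2·√13) ≈ 0.9707.
ζωₙ = 7/2 = 3.5, so ω_d = ωₙ√(1−ζ²) = √(ωₙ² − (ζωₙ)²) = √(13 − 3.5²) = √0.75 ≈ 0.8660 rad/s.
t_p = π/ω_d = π/0.8660 ≈ 3.628 s.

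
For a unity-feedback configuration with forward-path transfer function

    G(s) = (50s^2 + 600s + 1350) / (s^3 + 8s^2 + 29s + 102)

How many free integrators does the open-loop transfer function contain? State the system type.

The denominator has no factor of s at the origin — no free integrator — so this is a Type 0 system.

Type 0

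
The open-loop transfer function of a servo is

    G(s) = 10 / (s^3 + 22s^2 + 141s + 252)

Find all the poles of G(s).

The poles are the roots of the denominator s^3 + 22s^2 + 141s + 252 = 0.
Trying s = -7: the polynomial evaluates to 0, so (s + 7) is a factor.
Dividing out leaves s^2 + 15s + 36 = 0.
Factoring the quadratic: (s + 3)(s + 12) = 0.

s = -7, -3, -12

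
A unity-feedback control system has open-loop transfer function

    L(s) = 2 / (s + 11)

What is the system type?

Type 0

The denominator has no factor of s at the origin — no free integrator — so this is a Type 0 system.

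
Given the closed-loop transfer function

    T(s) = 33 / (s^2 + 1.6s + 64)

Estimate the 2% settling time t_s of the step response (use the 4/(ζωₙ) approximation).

t_s ≈ 5 s

Comparing s^2 + 1.6s + 64 to s^2 + 2ζωₙs + ωₙ²: ωₙ = 8 rad/s and ζ = 1.6/(2·8) = 0.1.
ζωₙ = 1.6/2 = 0.8, so t_s ≈ 4/(ζωₙ) = 4/0.8 = 5 s.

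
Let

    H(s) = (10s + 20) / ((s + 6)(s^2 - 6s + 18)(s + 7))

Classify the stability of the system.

The poles can be read from the denominator factors: s = -6, 3 + 3j, 3 - 3j, -7.
Since the pole(s) at s = 3 ± 3j lie in the right half-plane, the system is unstable.

unstable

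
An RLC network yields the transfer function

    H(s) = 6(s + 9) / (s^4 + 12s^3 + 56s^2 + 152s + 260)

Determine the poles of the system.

The poles are the roots of the denominator s^4 + 12s^3 + 56s^2 + 152s + 260 = 0.
No real roots exist; factor into two real quadratics: (s^2 + 10s + 26)(s^2 + 2s + 10) = 0.
Each quadratic gives a conjugate pair via the quadratic formula.

s = -5 ± j, -1 ± 3j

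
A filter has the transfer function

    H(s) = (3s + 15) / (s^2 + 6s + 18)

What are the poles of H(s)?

The poles are the roots of the denominator s^2 + 6s + 18 = 0.
Using the quadratic formula: s = (-6 ± √(-36))/2 = -3 ± 3j.

s = -3 ± 3j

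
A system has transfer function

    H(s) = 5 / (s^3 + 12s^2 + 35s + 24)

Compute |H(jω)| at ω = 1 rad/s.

Substitute s = j1: numerator = 5, denominator = 12 + j34.
|H(j1)| = |5| / |12 + j34| = 5 / 36.056 ≈ 0.1387.

|H(j1)| ≈ 0.1387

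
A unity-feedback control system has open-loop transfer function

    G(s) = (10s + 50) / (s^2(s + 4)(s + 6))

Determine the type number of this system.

Type 2

The denominator has 2 factors of s at the origin (free integrators), so this is a Type 2 system.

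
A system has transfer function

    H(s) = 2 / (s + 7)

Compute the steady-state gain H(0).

Set s = 0: H(0) = (2) / (7) = 2/7.

H(0) = 2/7 ≈ 0.2857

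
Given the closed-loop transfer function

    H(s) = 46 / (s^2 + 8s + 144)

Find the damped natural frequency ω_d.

ω_d ≈ 11.31 rad/s

Comparing s^2 + 8s + 144 to s^2 + 2ζωₙs + ωₙ²: ωₙ = 12 rad/s and ζ = 8/(2·12) ≈ 0.3333.
ζωₙ = 8/2 = 4, so ω_d = ωₙ√(1−ζ²) = √(ωₙ² − (ζωₙ)²) = √(144 − 4²) = √128 ≈ 11.31 rad/s.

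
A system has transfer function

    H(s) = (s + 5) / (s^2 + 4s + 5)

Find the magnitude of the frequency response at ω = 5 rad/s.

|H(j5)| = 0.2500

Substitute s = j5: numerator = 5 + j5, denominator = -20 + j20.
|H(j5)| = |5 + j5| / |-20 + j20| = 7.0711 / 28.284 = 0.2500.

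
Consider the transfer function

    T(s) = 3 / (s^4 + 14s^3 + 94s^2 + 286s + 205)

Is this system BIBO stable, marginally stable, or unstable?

stable

The denominator s^4 + 14s^3 + 94s^2 + 286s + 205 factors as (s^2 + 8s + 41)(s + 5)(s + 1), giving poles at s = -4 ± 5j, -5, -1.
Since all poles lie strictly in the left half-plane, the system is stable.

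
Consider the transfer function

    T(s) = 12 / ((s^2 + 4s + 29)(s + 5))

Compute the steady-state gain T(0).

At s = 0 each factor (s + a) contributes a and each (s^2 + bs + c) contributes c.
T(0) = 12·1 / ((29) · (5)) = 12/145 = 12/145.

T(0) = 12/145 ≈ 0.08276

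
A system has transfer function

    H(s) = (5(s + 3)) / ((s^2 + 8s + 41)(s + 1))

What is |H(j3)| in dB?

|H(j3)|_dB ≈ -15.5 dB

Substitute s = j3: numerator = 15 + j15, denominator = -40 + j120.
|H(j3)| = |15 + j15| / |-40 + j120| = 21.213 / 126.49 ≈ 0.1677.
In decibels: 20·log₁₀(0.1677) ≈ -15.5 dB.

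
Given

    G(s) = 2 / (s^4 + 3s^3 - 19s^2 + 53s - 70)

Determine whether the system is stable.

The denominator s^4 + 3s^3 - 19s^2 + 53s - 70 factors as (s + 7)(s^2 - 2s + 5)(s - 2), giving poles at s = -7, 1 ± 2j, 2.
Since the pole(s) at s = 1 + 2j, 1 - 2j, 2 lie in the right half-plane, the system is unstable.

unstable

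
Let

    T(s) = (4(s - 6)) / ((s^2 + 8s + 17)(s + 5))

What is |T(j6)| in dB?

|T(j6)|_dB ≈ -21.5 dB

Substitute s = j6: numerator = -24 + j24, denominator = -383 + j126.
|T(j6)| = |-24 + j24| / |-383 + j126| = 33.941 / 403.19 ≈ 0.08418.
In decibels: 20·log₁₀(0.08418) ≈ -21.5 dB.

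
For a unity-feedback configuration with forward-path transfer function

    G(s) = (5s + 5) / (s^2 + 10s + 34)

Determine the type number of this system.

Type 0

The denominator has no factor of s at the origin — no free integrator — so this is a Type 0 system.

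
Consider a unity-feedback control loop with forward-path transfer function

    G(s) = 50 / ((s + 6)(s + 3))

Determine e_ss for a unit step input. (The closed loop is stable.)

G(s) has no poles at the origin.
This is a Type 0 system. Kp = lim_{s→0} G(s) = 50/18 = 25/9.
e_ss = 1/(1 + Kp) = 1/(1 + 25/9) = 9/34 ≈ 0.2647.

e_ss = 0.2647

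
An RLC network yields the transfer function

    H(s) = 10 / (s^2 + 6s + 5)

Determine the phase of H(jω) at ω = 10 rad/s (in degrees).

∠H(j10) ≈ -147.7°

At s = j10: numerator = 10, denominator = -95 + j60.
∠H = ∠num − ∠den = 0° − (147.72°) = -147.7°.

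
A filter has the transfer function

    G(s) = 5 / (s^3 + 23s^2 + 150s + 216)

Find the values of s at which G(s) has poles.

The poles are the roots of the denominator s^3 + 23s^2 + 150s + 216 = 0.
Trying s = -2: the polynomial evaluates to 0, so (s + 2) is a factor.
Dividing out leaves s^2 + 21s + 108 = 0.
Factoring the quadratic: (s + 9)(s + 12) = 0.

s = -2, -9, -12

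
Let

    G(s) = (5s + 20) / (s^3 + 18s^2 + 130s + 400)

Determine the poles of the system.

s = -5 ± 5j, -8

The poles are the roots of the denominator s^3 + 18s^2 + 130s + 400 = 0.
Trying s = -8: the polynomial evaluates to 0, so (s + 8) is a factor.
Dividing out leaves s^2 + 10s + 50 = 0.
The quadratic formula then gives s = -5 ± 5j.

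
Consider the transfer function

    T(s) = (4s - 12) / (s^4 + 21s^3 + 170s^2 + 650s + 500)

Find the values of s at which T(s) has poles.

s = -10, -5 + 5j, -5 - 5j, -1

The poles are the roots of the denominator s^4 + 21s^3 + 170s^2 + 650s + 500 = 0.
Trying s = -10: the polynomial evaluates to 0, so (s + 10) is a factor.
Dividing out leaves s^3 + 11s^2 + 60s + 50 = 0.
This factors further as (s^2 + 10s + 50)(s + 1) = 0.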